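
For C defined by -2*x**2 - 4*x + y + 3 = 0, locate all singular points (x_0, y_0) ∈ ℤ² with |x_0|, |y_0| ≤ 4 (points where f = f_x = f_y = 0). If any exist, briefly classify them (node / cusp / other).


No singular points in the scanned grid; C is smooth there.

Compute partial derivatives:
  f_x = -4*x - 4.
  f_y = 1.
f_y = 1 is a nonzero constant, so f_y never vanishes: no point (x, y) can satisfy f = f_x = f_y = 0. In particular no (x, y) ∈ {−4, ..., 4}² is singular; the curve is smooth.


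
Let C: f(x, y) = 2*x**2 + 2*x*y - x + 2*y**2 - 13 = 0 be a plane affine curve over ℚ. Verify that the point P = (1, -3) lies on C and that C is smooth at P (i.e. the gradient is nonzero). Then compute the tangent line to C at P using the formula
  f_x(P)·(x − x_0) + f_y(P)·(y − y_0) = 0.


Tangent line at P: -3*x - 10*y - 27 = 0.

Step 1: f(1, -3) = 0, so P lies on C.
Step 2: partial derivatives
  f_x(x, y) = 4*x + 2*y - 1, f_y(x, y) = 2*x + 4*y.
  f_x(P) = -3, f_y(P) = -10 (gradient nonzero, so P is smooth).
Step 3: tangent line at P: -3·(x − 1) + -10·(y − -3) = 0.
Expanding: -3*x - 10*y - 27 = 0.


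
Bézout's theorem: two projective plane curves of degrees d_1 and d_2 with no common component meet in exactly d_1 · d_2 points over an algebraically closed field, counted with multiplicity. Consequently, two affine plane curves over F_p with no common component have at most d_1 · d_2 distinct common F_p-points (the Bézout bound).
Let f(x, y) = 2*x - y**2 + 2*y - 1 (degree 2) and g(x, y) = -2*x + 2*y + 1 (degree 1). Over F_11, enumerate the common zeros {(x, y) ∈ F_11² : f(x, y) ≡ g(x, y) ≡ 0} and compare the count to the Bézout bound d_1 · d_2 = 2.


Common zeros: {(6, 0), (10, 4)}; count = 2; Bézout bound = 2.

deg(f) = 2, deg(g) = 1, so Bézout bound = 2.
Scan x ∈ F_11. For each x, list the y ∈ F_11 with f(x, y) ≡ 0 and those with g(x, y) ≡ 0 (mod 11); the common zeros in that column are the intersection.
  x = 0: f ≡ 0 at y ∈ {1}; g ≡ 0 at y ∈ {5}; common: ∅.
  x = 1: f ≡ 0 at y ∈ ∅; g ≡ 0 at y ∈ {6}; common: ∅.
  x = 2: f ≡ 0 at y ∈ {3, 10}; g ≡ 0 at y ∈ {7}; common: ∅.
  x = 3: f ≡ 0 at y ∈ ∅; g ≡ 0 at y ∈ {8}; common: ∅.
  x = 4: f ≡ 0 at y ∈ ∅; g ≡ 0 at y ∈ {9}; common: ∅.
  x = 5: f ≡ 0 at y ∈ ∅; g ≡ 0 at y ∈ {10}; common: ∅.
  x = 6: f ≡ 0 at y ∈ {0, 2}; g ≡ 0 at y ∈ {0}; common: {0}.
  x = 7: f ≡ 0 at y ∈ {6, 7}; g ≡ 0 at y ∈ {1}; common: ∅.
  x = 8: f ≡ 0 at y ∈ {5, 8}; g ≡ 0 at y ∈ {2}; common: ∅.
  x = 9: f ≡ 0 at y ∈ ∅; g ≡ 0 at y ∈ {3}; common: ∅.
  x = 10: f ≡ 0 at y ∈ {4, 9}; g ≡ 0 at y ∈ {4}; common: {4}.
Collecting: common zeros = {(6, 0), (10, 4)}, so the count is 2.
Comparison with the Bézout bound: 2 ≤ 2 = deg(f)·deg(g), as expected for curves with no common component (the bound is attained).


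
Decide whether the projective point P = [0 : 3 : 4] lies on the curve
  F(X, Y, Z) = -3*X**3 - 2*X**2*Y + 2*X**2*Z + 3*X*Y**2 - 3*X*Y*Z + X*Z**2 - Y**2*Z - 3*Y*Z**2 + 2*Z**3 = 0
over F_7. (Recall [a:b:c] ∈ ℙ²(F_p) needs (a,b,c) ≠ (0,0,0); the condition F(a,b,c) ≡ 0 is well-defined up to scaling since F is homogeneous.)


F(0,3,4) ≡ 4 (mod 7); P is NOT on the curve.

Evaluate F(0, 3, 4) term-by-term (mod 7).
  -3*X**3 ↦ -3·0·1·1 = 0
  -2*X**2*Y ↦ -2·0·3·1 = 0
  2*X**2*Z ↦ 2·0·1·4 = 0
  3*X*Y**2 ↦ 3·0·9·1 = 0
  -3*X*Y*Z ↦ -3·0·3·4 = 0
  X*Z**2 ↦ 1·0·1·16 = 0
  -Y**2*Z ↦ -1·1·9·4 = -36
  -3*Y*Z**2 ↦ -3·1·3·16 = -144
  2*Z**3 ↦ 2·1·1·64 = 128
Sum: F(0, 3, 4) = (0) + (0) + (0) + (0) + (0) + (0) + (-36) + (-144) + (128) = -52.
Reducing mod 7: -52 ≡ 4 (mod 7).
Since F(a, b, c) ≡ 4 ≠ 0 (mod 7), P does NOT lie on the curve.


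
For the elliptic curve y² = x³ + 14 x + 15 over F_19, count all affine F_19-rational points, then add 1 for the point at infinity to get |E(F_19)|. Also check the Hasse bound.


Affine points = {(1, 7), (1, 12), (5, 1), (5, 18), (6, 7), (6, 12), (7, 0), (12, 7), (12, 12), (13, 0), (15, 3), (15, 16), (17, 6), (17, 13), (18, 0)}; affine count = 15; |E(F_19)| = 16.

Discriminant check: Δ ∝ 4a³ + 27b² = 4·14³ + 27·15² = 4·2744 + 27·225 ≡ 8 (mod 19). Nonzero ⇒ E is nonsingular.
For each x ∈ F_19, compute rhs = x³ + 14·x + 15 mod 19, then count y ∈ F_19 with y² ≡ rhs.
  x = 0: rhs = 15, matching y values: none (0 points).
  x = 1: rhs = 11, matching y values: 7, 12 (2 points).
  x = 2: rhs = 13, matching y values: none (0 points).
  x = 3: rhs = 8, matching y values: none (0 points).
  x = 4: rhs = 2, matching y values: none (0 points).
  x = 5: rhs = 1, matching y values: 1, 18 (2 points).
  x = 6: rhs = 11, matching y values: 7, 12 (2 points).
  x = 7: rhs = 0, matching y values: 0 (1 points).
  x = 8: rhs = 12, matching y values: none (0 points).
  x = 9: rhs = 15, matching y values: none (0 points).
  x = 10: rhs = 15, matching y values: none (0 points).
  x = 11: rhs = 18, matching y values: none (0 points).
  x = 12: rhs = 11, matching y values: 7, 12 (2 points).
  x = 13: rhs = 0, matching y values: 0 (1 points).
  x = 14: rhs = 10, matching y values: none (0 points).
  x = 15: rhs = 9, matching y values: 3, 16 (2 points).
  x = 16: rhs = 3, matching y values: none (0 points).
  x = 17: rhs = 17, matching y values: 6, 13 (2 points).
  x = 18: rhs = 0, matching y values: 0 (1 points).
Total affine count: 15.
Full point count |E(F_19)| = 15 + 1 = 16.
Hasse bound: |16 − (19+1)| = |-4| = 4 ≤ 2√19 ≈ 8.7178 ✓.


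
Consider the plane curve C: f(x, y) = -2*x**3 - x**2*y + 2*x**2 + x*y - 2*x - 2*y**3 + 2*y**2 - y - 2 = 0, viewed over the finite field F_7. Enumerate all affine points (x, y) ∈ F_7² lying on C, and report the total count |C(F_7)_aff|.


Affine F_7-points: {(1, 2), (2, 0), (2, 2), (2, 6), (3, 4), (4, 1), (4, 2), (4, 5), (5, 4)}; count = 9.

For each of the 49 pairs (x, y) ∈ F_7², evaluate f(x, y) mod 7. Record the zeros.
  x = 0: [0↦5, 1↦4, 2↦2, 3↦1, 4↦3, 5↦3, 6↦3]  zeros at y ∈ ∅
  x = 1: [0↦3, 1↦2, 2↦0, 3↦6, 4↦1, 5↦1, 6↦1]  zeros at y ∈ {2}
  x = 2: [0↦0, 1↦4, 2↦0, 3↦4, 4↦4, 5↦2, 6↦0]  zeros at y ∈ {0, 2, 6}
  x = 3: [0↦5, 1↦5, 2↦4, 3↦4, 4↦0, 5↦1, 6↦2]  zeros at y ∈ {4}
  x = 4: [0↦6, 1↦0, 2↦0, 3↦1, 4↦5, 5↦0, 6↦2]  zeros at y ∈ {1, 2, 5}
  x = 5: [0↦5, 1↦5, 2↦4, 3↦4, 4↦0, 5↦1, 6↦2]  zeros at y ∈ {4}
  x = 6: [0↦4, 1↦1, 2↦4, 3↦1, 4↦1, 5↦6, 6↦4]  zeros at y ∈ ∅
Collecting zeros: affine points = {(1, 2), (2, 0), (2, 2), (2, 6), (3, 4), (4, 1), (4, 2), (4, 5), (5, 4)}.
Total count |C(F_7)_aff| = 9.


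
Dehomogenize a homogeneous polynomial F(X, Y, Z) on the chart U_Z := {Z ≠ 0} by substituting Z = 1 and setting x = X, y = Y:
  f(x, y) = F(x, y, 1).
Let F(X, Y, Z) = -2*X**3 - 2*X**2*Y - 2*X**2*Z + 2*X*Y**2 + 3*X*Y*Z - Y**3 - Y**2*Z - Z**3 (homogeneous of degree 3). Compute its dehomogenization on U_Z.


f(x, y) = -2*x**3 - 2*x**2*y - 2*x**2 + 2*x*y**2 + 3*x*y - y**3 - y**2 - 1

On U_Z we set Z = 1. Each monomial c·X^i·Y^j·Z^k in F becomes c·x^i·y^j·1^k = c·x^i·y^j.
Substituting Z = 1: F(X, Y, 1) = -2*x**3 - 2*x**2*y - 2*x**2 + 2*x*y**2 + 3*x*y - y**3 - y**2 - 1.
Note: deg(f) ≤ deg(F) = 3; strict inequality happens when F is divisible by Z (lost terms).


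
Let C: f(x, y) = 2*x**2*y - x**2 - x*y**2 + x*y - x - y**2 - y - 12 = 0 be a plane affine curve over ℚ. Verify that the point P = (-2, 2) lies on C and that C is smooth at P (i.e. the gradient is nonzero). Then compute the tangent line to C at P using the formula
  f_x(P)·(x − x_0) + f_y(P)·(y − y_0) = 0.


Tangent line at P: -15*x + 9*y - 48 = 0.

Step 1: f(-2, 2) = 0, so P lies on C.
Step 2: partial derivatives
  f_x(x, y) = 4*x*y - 2*x - y**2 + y - 1, f_y(x, y) = 2*x**2 - 2*x*y + x - 2*y - 1.
  f_x(P) = -15, f_y(P) = 9 (gradient nonzero, so P is smooth).
Step 3: tangent line at P: -15·(x − -2) + 9·(y − 2) = 0.
Expanding: -15*x + 9*y - 48 = 0.


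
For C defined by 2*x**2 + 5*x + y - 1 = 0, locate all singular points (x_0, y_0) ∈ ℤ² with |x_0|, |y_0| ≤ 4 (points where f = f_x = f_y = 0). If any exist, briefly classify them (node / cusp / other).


No singular points in the scanned grid; C is smooth there.

Compute partial derivatives:
  f_x = 4*x + 5.
  f_y = 1.
f_y = 1 is a nonzero constant, so f_y never vanishes: no point (x, y) can satisfy f = f_x = f_y = 0. In particular no (x, y) ∈ {−4, ..., 4}² is singular; the curve is smooth.


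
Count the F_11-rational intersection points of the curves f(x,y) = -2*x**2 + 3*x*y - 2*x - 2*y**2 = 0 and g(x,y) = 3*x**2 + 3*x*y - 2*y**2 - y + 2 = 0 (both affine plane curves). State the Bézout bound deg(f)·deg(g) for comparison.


Common zeros: ∅; count = 0; Bézout bound = 4.

deg(f) = 2, deg(g) = 2, so Bézout bound = 4.
Scan x ∈ F_11. For each x, list the y ∈ F_11 with f(x, y) ≡ 0 and those with g(x, y) ≡ 0 (mod 11); the common zeros in that column are the intersection.
  x = 0: f ≡ 0 at y ∈ {0}; g ≡ 0 at y ∈ ∅; common: ∅.
  x = 1: f ≡ 0 at y ∈ ∅; g ≡ 0 at y ∈ {6}; common: ∅.
  x = 2: f ≡ 0 at y ∈ ∅; g ≡ 0 at y ∈ {3, 5}; common: ∅.
  x = 3: f ≡ 0 at y ∈ ∅; g ≡ 0 at y ∈ ∅; common: ∅.
  x = 4: f ≡ 0 at y ∈ {3}; g ≡ 0 at y ∈ {5, 6}; common: ∅.
  x = 5: f ≡ 0 at y ∈ {3, 10}; g ≡ 0 at y ∈ {0, 7}; common: ∅.
  x = 6: f ≡ 0 at y ∈ {4, 5}; g ≡ 0 at y ∈ {0, 3}; common: ∅.
  x = 7: f ≡ 0 at y ∈ ∅; g ≡ 0 at y ∈ ∅; common: ∅.
  x = 8: f ≡ 0 at y ∈ ∅; g ≡ 0 at y ∈ ∅; common: ∅.
  x = 9: f ≡ 0 at y ∈ {9, 10}; g ≡ 0 at y ∈ ∅; common: ∅.
  x = 10: f ≡ 0 at y ∈ {0, 4}; g ≡ 0 at y ∈ {2, 7}; common: ∅.
Collecting: common zeros = ∅, so the count is 0.
Comparison with the Bézout bound: 0 ≤ 4 = deg(f)·deg(g), as expected for curves with no common component (the affine F_11-count falls short of the bound because intersections may lie at infinity, over extension fields, or carry multiplicity).


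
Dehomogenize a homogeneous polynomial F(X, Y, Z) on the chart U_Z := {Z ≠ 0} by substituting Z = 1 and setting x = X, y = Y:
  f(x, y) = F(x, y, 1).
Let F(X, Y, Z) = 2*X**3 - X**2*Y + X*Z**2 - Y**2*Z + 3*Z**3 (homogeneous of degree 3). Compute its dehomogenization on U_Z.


f(x, y) = 2*x**3 - x**2*y + x - y**2 + 3

On U_Z we set Z = 1. Each monomial c·X^i·Y^j·Z^k in F becomes c·x^i·y^j·1^k = c·x^i·y^j.
Substituting Z = 1: F(X, Y, 1) = 2*x**3 - x**2*y + x - y**2 + 3.
Note: deg(f) ≤ deg(F) = 3; strict inequality happens when F is divisible by Z (lost terms).


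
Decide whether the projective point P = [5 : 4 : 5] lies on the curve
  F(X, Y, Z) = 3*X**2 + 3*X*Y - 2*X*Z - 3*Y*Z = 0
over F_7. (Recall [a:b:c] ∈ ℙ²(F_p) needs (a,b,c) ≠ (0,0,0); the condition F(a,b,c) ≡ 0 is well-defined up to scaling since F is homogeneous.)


F(5,4,5) ≡ 4 (mod 7); P is NOT on the curve.

Evaluate F(5, 4, 5) term-by-term (mod 7).
  3*X**2 ↦ 3·25·1·1 = 75
  3*X*Y ↦ 3·5·4·1 = 60
  -2*X*Z ↦ -2·5·1·5 = -50
  -3*Y*Z ↦ -3·1·4·5 = -60
Sum: F(5, 4, 5) = (75) + (60) + (-50) + (-60) = 25.
Reducing mod 7: 25 ≡ 4 (mod 7).
Since F(a, b, c) ≡ 4 ≠ 0 (mod 7), P does NOT lie on the curve.


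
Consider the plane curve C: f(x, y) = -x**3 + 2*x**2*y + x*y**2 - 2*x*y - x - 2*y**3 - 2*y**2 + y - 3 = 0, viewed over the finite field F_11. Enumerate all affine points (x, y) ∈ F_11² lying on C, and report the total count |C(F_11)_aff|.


Affine F_11-points: {(1, 5), (2, 4), (3, 0), (4, 7), (5, 2), (5, 7), (5, 9), (9, 3), (10, 8)}; count = 9.

For each of the 121 pairs (x, y) ∈ F_11², evaluate f(x, y) mod 11. Record the zeros.
  x = 0: [0↦8, 1↦5, 2↦8, 3↦5, 4↦6, 5↦10, 6↦5, 7↦1, 8↦8, 9↦3, 10↦7]  zeros at y ∈ ∅
  x = 1: [0↦6, 1↦4, 2↦10, 3↦1, 4↦9, 5↦0, 6↦6, 7↦4, 8↦4, 9↦5, 10↦6]  zeros at y ∈ {5}
  x = 2: [0↦9, 1↦1, 2↦3, 3↦3, 4↦0, 5↦4, 6↦3, 7↦7, 8↦4, 9↦4, 10↦6]  zeros at y ∈ {4}
  x = 3: [0↦0, 1↦1, 2↦3, 3↦5, 4↦6, 5↦5, 6↦1, 7↦4, 8↦2, 9↦5, 10↦1]  zeros at y ∈ {0}
  x = 4: [0↦6, 1↦9, 2↦4, 3↦1, 4↦10, 5↦8, 6↦5, 7↦0, 8↦3, 9↦2, 10↦7]  zeros at y ∈ {7}
  x = 5: [0↦10, 1↦8, 2↦0, 3↦7, 4↦6, 5↦7, 6↦9, 7↦0, 8↦1, 9↦0, 10↦7]  zeros at y ∈ {2, 7, 9}
  x = 6: [0↦6, 1↦3, 2↦7, 3↦6, 4↦10, 5↦7, 6↦7, 7↦9, 8↦1, 9↦4, 10↦6]  zeros at y ∈ ∅
  x = 7: [0↦10, 1↦10, 2↦8, 3↦3, 4↦5, 5↦2, 6↦4, 7↦10, 8↦8, 9↦8, 10↦9]  zeros at y ∈ ∅
  x = 8: [0↦5, 1↦1, 2↦8, 3↦3, 4↦7, 5↦8, 6↦5, 7↦8, 8↦5, 9↦6, 10↦10]  zeros at y ∈ ∅
  x = 9: [0↦7, 1↦3, 2↦1, 3↦0, 4↦10, 5↦8, 6↦4, 7↦8, 8↦8, 9↦3, 10↦3]  zeros at y ∈ {3}
  x = 10: [0↦10, 1↦10, 2↦3, 3↦10, 4↦8, 5↦7, 6↦6, 7↦4, 8↦0, 9↦4, 10↦4]  zeros at y ∈ {8}
Collecting zeros: affine points = {(1, 5), (2, 4), (3, 0), (4, 7), (5, 2), (5, 7), (5, 9), (9, 3), (10, 8)}.
Total count |C(F_11)_aff| = 9.


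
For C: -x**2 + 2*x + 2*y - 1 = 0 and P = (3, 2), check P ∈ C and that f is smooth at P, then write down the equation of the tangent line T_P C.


Tangent line at P: -4*x + 2*y + 8 = 0.

Step 1: f(3, 2) = 0, so P lies on C.
Step 2: partial derivatives
  f_x(x, y) = 2 - 2*x, f_y(x, y) = 2.
  f_x(P) = -4, f_y(P) = 2 (gradient nonzero, so P is smooth).
Step 3: tangent line at P: -4·(x − 3) + 2·(y − 2) = 0.
Expanding: -4*x + 2*y + 8 = 0.


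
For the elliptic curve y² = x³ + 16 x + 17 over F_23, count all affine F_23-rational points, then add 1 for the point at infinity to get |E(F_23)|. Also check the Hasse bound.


Affine points = {(3, 0), (7, 9), (7, 14), (8, 6), (8, 17), (9, 4), (9, 19), (10, 2), (10, 21), (11, 11), (11, 12), (14, 8), (14, 15), (17, 2), (17, 21), (19, 2), (19, 21), (21, 0), (22, 0)}; affine count = 19; |E(F_23)| = 20.

Discriminant check: Δ ∝ 4a³ + 27b² = 4·16³ + 27·17² = 4·4096 + 27·289 ≡ 14 (mod 23). Nonzero ⇒ E is nonsingular.
For each x ∈ F_23, compute rhs = x³ + 16·x + 17 mod 23, then count y ∈ F_23 with y² ≡ rhs.
  x = 0: rhs = 17, matching y values: none (0 points).
  x = 1: rhs = 11, matching y values: none (0 points).
  x = 2: rhs = 11, matching y values: none (0 points).
  x = 3: rhs = 0, matching y values: 0 (1 points).
  x = 4: rhs = 7, matching y values: none (0 points).
  x = 5: rhs = 15, matching y values: none (0 points).
  x = 6: rhs = 7, matching y values: none (0 points).
  x = 7: rhs = 12, matching y values: 9, 14 (2 points).
  x = 8: rhs = 13, matching y values: 6, 17 (2 points).
  x = 9: rhs = 16, matching y values: 4, 19 (2 points).
  x = 10: rhs = 4, matching y values: 2, 21 (2 points).
  x = 11: rhs = 6, matching y values: 11, 12 (2 points).
  x = 12: rhs = 5, matching y values: none (0 points).
  x = 13: rhs = 7, matching y values: none (0 points).
  x = 14: rhs = 18, matching y values: 8, 15 (2 points).
  x = 15: rhs = 21, matching y values: none (0 points).
  x = 16: rhs = 22, matching y values: none (0 points).
  x = 17: rhs = 4, matching y values: 2, 21 (2 points).
  x = 18: rhs = 19, matching y values: none (0 points).
  x = 19: rhs = 4, matching y values: 2, 21 (2 points).
  x = 20: rhs = 11, matching y values: none (0 points).
  x = 21: rhs = 0, matching y values: 0 (1 points).
  x = 22: rhs = 0, matching y values: 0 (1 points).
Total affine count: 19.
Full point count |E(F_23)| = 19 + 1 = 20.
Hasse bound: |20 − (23+1)| = |-4| = 4 ≤ 2√23 ≈ 9.5917 ✓.


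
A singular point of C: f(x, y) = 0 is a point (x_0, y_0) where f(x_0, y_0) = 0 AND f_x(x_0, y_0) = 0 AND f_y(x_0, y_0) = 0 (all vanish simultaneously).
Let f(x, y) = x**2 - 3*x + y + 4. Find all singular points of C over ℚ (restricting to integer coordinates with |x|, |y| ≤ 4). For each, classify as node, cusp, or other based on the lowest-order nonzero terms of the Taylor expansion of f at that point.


No singular points in the scanned grid; C is smooth there.

Compute partial derivatives:
  f_x = 2*x - 3.
  f_y = 1.
f_y = 1 is a nonzero constant, so f_y never vanishes: no point (x, y) can satisfy f = f_x = f_y = 0. In particular no (x, y) ∈ {−4, ..., 4}² is singular; the curve is smooth.


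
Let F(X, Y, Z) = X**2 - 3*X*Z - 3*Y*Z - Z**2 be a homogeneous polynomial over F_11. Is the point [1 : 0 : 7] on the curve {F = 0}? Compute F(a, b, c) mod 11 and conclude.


F(1,0,7) ≡ 8 (mod 11); P is NOT on the curve.

Evaluate F(1, 0, 7) term-by-term (mod 11).
  X**2 ↦ 1·1·1·1 = 1
  -3*X*Z ↦ -3·1·1·7 = -21
  -3*Y*Z ↦ -3·1·0·7 = 0
  -Z**2 ↦ -1·1·1·49 = -49
Sum: F(1, 0, 7) = (1) + (-21) + (0) + (-49) = -69.
Reducing mod 11: -69 ≡ 8 (mod 11).
Since F(a, b, c) ≡ 8 ≠ 0 (mod 11), P does NOT lie on the curve.


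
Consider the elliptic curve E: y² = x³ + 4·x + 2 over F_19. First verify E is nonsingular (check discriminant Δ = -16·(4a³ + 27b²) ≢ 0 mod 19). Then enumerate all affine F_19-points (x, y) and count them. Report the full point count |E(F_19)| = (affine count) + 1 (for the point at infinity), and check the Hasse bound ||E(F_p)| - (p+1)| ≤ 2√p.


Affine points = {(1, 8), (1, 11), (4, 5), (4, 14), (9, 8), (9, 11), (10, 4), (10, 15), (11, 3), (11, 16), (12, 7), (12, 12), (13, 3), (13, 16), (14, 3), (14, 16), (15, 6), (15, 13), (16, 1), (16, 18), (17, 9), (17, 10), (18, 4), (18, 15)}; affine count = 24; |E(F_19)| = 25.

Discriminant check: Δ ∝ 4a³ + 27b² = 4·4³ + 27·2² = 4·64 + 27·4 ≡ 3 (mod 19). Nonzero ⇒ E is nonsingular.
For each x ∈ F_19, compute rhs = x³ + 4·x + 2 mod 19, then count y ∈ F_19 with y² ≡ rhs.
  x = 0: rhs = 2, matching y values: none (0 points).
  x = 1: rhs = 7, matching y values: 8, 11 (2 points).
  x = 2: rhs = 18, matching y values: none (0 points).
  x = 3: rhs = 3, matching y values: none (0 points).
  x = 4: rhs = 6, matching y values: 5, 14 (2 points).
  x = 5: rhs = 14, matching y values: none (0 points).
  x = 6: rhs = 14, matching y values: none (0 points).
  x = 7: rhs = 12, matching y values: none (0 points).
  x = 8: rhs = 14, matching y values: none (0 points).
  x = 9: rhs = 7, matching y values: 8, 11 (2 points).
  x = 10: rhs = 16, matching y values: 4, 15 (2 points).
  x = 11: rhs = 9, matching y values: 3, 16 (2 points).
  x = 12: rhs = 11, matching y values: 7, 12 (2 points).
  x = 13: rhs = 9, matching y values: 3, 16 (2 points).
  x = 14: rhs = 9, matching y values: 3, 16 (2 points).
  x = 15: rhs = 17, matching y values: 6, 13 (2 points).
  x = 16: rhs = 1, matching y values: 1, 18 (2 points).
  x = 17: rhs = 5, matching y values: 9, 10 (2 points).
  x = 18: rhs = 16, matching y values: 4, 15 (2 points).
Total affine count: 24.
Full point count |E(F_19)| = 24 + 1 = 25.
Hasse bound: |25 − (19+1)| = |5| = 5 ≤ 2√19 ≈ 8.7178 ✓.


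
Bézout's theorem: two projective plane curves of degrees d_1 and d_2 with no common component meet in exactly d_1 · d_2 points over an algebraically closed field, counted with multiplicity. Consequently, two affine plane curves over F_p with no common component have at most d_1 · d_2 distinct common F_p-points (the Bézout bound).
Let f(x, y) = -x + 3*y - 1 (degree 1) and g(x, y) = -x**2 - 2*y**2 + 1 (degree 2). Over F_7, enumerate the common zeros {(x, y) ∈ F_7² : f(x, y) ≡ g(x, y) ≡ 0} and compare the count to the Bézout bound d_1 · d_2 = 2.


Common zeros: {(0, 5), (6, 0)}; count = 2; Bézout bound = 2.

deg(f) = 1, deg(g) = 2, so Bézout bound = 2.
Scan x ∈ F_7. For each x, list the y ∈ F_7 with f(x, y) ≡ 0 and those with g(x, y) ≡ 0 (mod 7); the common zeros in that column are the intersection.
  x = 0: f ≡ 0 at y ∈ {5}; g ≡ 0 at y ∈ {2, 5}; common: {5}.
  x = 1: f ≡ 0 at y ∈ {3}; g ≡ 0 at y ∈ {0}; common: ∅.
  x = 2: f ≡ 0 at y ∈ {1}; g ≡ 0 at y ∈ {3, 4}; common: ∅.
  x = 3: f ≡ 0 at y ∈ {6}; g ≡ 0 at y ∈ ∅; common: ∅.
  x = 4: f ≡ 0 at y ∈ {4}; g ≡ 0 at y ∈ ∅; common: ∅.
  x = 5: f ≡ 0 at y ∈ {2}; g ≡ 0 at y ∈ {3, 4}; common: ∅.
  x = 6: f ≡ 0 at y ∈ {0}; g ≡ 0 at y ∈ {0}; common: {0}.
Collecting: common zeros = {(0, 5), (6, 0)}, so the count is 2.
Comparison with the Bézout bound: 2 ≤ 2 = deg(f)·deg(g), as expected for curves with no common component (the bound is attained).


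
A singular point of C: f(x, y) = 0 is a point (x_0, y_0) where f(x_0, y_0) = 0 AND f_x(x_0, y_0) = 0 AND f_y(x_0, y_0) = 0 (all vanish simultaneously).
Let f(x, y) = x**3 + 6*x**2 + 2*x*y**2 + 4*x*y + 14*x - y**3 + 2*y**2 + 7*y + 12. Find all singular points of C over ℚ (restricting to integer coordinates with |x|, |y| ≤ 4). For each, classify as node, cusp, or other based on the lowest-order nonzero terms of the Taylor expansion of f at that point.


Singular points: {(-2, -1)}; classification: cusp.

Compute partial derivatives:
  f_x = 3*x**2 + 12*x + 2*y**2 + 4*y + 14.
  f_y = 4*x*y + 4*x - 3*y**2 + 4*y + 7.
Scan x_0 ∈ {−4, ..., 4}. For each x_0, f_y(x_0, y) is a polynomial in y; find its integer roots y ∈ {−4, ..., 4}, then test f_x and f at those candidates.
  x = -4: f_y(-4, y) = -3*y**2 - 12*y - 9; vanishes at y ∈ {-3, -1}. (-4, -3): f_x = 20 ≠ 0; (-4, -1): f_x = 12 ≠ 0.
  x = -3: f_y(-3, y) = -3*y**2 - 8*y - 5; vanishes at y ∈ {-1}. (-3, -1): f_x = 3 ≠ 0.
  x = -2: f_y(-2, y) = -3*y**2 - 4*y - 1; vanishes at y ∈ {-1}. (-2, -1): f_x = 0, f = 0 — SINGULAR.
  x = -1: f_y(-1, y) = 3 - 3*y**2; vanishes at y ∈ {-1, 1}. (-1, -1): f_x = 3 ≠ 0; (-1, 1): f_x = 11 ≠ 0.
  x = 0: f_y(0, y) = -3*y**2 + 4*y + 7; vanishes at y ∈ {-1}. (0, -1): f_x = 12 ≠ 0.
  x = 1: f_y(1, y) = -3*y**2 + 8*y + 11; vanishes at y ∈ {-1}. (1, -1): f_x = 27 ≠ 0.
  x = 2: f_y(2, y) = -3*y**2 + 12*y + 15; vanishes at y ∈ {-1}. (2, -1): f_x = 48 ≠ 0.
  x = 3: f_y(3, y) = -3*y**2 + 16*y + 19; vanishes at y ∈ {-1}. (3, -1): f_x = 75 ≠ 0.
  x = 4: f_y(4, y) = -3*y**2 + 20*y + 23; vanishes at y ∈ {-1}. (4, -1): f_x = 108 ≠ 0.
Only singular point on the grid: (-2, -1).
Classify: substitute x = -2 + u, y = -1 + v and expand: f = u**3 + 2*u*v**2 - v**3 + v**2.
No constant or linear terms (consistent with a singular point). Quadratic part: v**2. Cubic part: u**3 + 2*u*v**2 - v**3.
The quadratic part v**2 is a perfect square, so there is a single (double) tangent line v = 0, i.e. y = -1. Restricting the cubic part to that line (v = 0) leaves u**3 ≠ 0, so f is not divisible by v and the branch is v² ≈ -u**3 to lowest order — this is a cusp.
Classification: cusp.


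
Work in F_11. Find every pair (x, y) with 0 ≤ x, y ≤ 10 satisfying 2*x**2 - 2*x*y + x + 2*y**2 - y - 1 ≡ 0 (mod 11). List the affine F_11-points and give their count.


Affine F_11-points: {(0, 1), (0, 5), (1, 3), (1, 4), (6, 0), (6, 1), (7, 3), (7, 10), (8, 4), (8, 10), (10, 0), (10, 5)}; count = 12.

For each of the 121 pairs (x, y) ∈ F_11², evaluate f(x, y) mod 11. Record the zeros.
  x = 0: [0↦10, 1↦0, 2↦5, 3↦3, 4↦5, 5↦0, 6↦10, 7↦2, 8↦9, 9↦9, 10↦2]  zeros at y ∈ {1, 5}
  x = 1: [0↦2, 1↦1, 2↦4, 3↦0, 4↦0, 5↦4, 6↦1, 7↦2, 8↦7, 9↦5, 10↦7]  zeros at y ∈ {3, 4}
  x = 2: [0↦9, 1↦6, 2↦7, 3↦1, 4↦10, 5↦1, 6↦7, 7↦6, 8↦9, 9↦5, 10↦5]  zeros at y ∈ ∅
  x = 3: [0↦9, 1↦4, 2↦3, 3↦6, 4↦2, 5↦2, 6↦6, 7↦3, 8↦4, 9↦9, 10↦7]  zeros at y ∈ ∅
  x = 4: [0↦2, 1↦6, 2↦3, 3↦4, 4↦9, 5↦7, 6↦9, 7↦4, 8↦3, 9↦6, 10↦2]  zeros at y ∈ ∅
  x = 5: [0↦10, 1↦1, 2↦7, 3↦6, 4↦9, 5↦5, 6↦5, 7↦9, 8↦6, 9↦7, 10↦1]  zeros at y ∈ ∅
  x = 6: [0↦0, 1↦0, 2↦4, 3↦1, 4↦2, 5↦7, 6↦5, 7↦7, 8↦2, 9↦1, 10↦4]  zeros at y ∈ {0, 1}
  x = 7: [0↦5, 1↦3, 2↦5, 3↦0, 4↦10, 5↦2, 6↦9, 7↦9, 8↦2, 9↦10, 10↦0]  zeros at y ∈ {3, 10}
  x = 8: [0↦3, 1↦10, 2↦10, 3↦3, 4↦0, 5↦1, 6↦6, 7↦4, 8↦6, 9↦1, 10↦0]  zeros at y ∈ {4, 10}
  x = 9: [0↦5, 1↦10, 2↦8, 3↦10, 4↦5, 5↦4, 6↦7, 7↦3, 8↦3, 9↦7, 10↦4]  zeros at y ∈ ∅
  x = 10: [0↦0, 1↦3, 2↦10, 3↦10, 4↦3, 5↦0, 6↦1, 7↦6, 8↦4, 9↦6, 10↦1]  zeros at y ∈ {0, 5}
Collecting zeros: affine points = {(0, 1), (0, 5), (1, 3), (1, 4), (6, 0), (6, 1), (7, 3), (7, 10), (8, 4), (8, 10), (10, 0), (10, 5)}.
Total count |C(F_11)_aff| = 12.


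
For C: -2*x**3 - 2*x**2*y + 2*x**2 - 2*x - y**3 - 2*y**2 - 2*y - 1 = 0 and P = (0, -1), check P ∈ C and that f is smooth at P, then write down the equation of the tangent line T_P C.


Tangent line at P: -2*x - y - 1 = 0.

Step 1: f(0, -1) = 0, so P lies on C.
Step 2: partial derivatives
  f_x(x, y) = -6*x**2 - 4*x*y + 4*x - 2, f_y(x, y) = -2*x**2 - 3*y**2 - 4*y - 2.
  f_x(P) = -2, f_y(P) = -1 (gradient nonzero, so P is smooth).
Step 3: tangent line at P: -2·(x − 0) + -1·(y − -1) = 0.
Expanding: -2*x - y - 1 = 0.


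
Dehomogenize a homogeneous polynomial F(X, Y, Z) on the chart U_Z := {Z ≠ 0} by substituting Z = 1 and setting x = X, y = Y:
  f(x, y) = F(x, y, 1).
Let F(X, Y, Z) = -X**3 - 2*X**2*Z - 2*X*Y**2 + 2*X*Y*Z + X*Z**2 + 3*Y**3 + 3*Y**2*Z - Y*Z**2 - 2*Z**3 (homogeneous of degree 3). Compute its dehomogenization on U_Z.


f(x, y) = -x**3 - 2*x**2 - 2*x*y**2 + 2*x*y + x + 3*y**3 + 3*y**2 - y - 2

On U_Z we set Z = 1. Each monomial c·X^i·Y^j·Z^k in F becomes c·x^i·y^j·1^k = c·x^i·y^j.
Substituting Z = 1: F(X, Y, 1) = -x**3 - 2*x**2 - 2*x*y**2 + 2*x*y + x + 3*y**3 + 3*y**2 - y - 2.
Note: deg(f) ≤ deg(F) = 3; strict inequality happens when F is divisible by Z (lost terms).


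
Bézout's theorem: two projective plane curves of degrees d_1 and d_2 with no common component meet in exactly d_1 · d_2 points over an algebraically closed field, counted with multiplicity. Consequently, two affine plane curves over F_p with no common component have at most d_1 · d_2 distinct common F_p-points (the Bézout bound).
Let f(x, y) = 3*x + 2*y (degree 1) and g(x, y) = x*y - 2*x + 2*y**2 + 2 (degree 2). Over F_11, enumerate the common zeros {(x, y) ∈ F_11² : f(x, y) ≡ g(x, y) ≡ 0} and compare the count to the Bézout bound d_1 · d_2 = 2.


Common zeros: ∅; count = 0; Bézout bound = 2.

deg(f) = 1, deg(g) = 2, so Bézout bound = 2.
Scan x ∈ F_11. For each x, list the y ∈ F_11 with f(x, y) ≡ 0 and those with g(x, y) ≡ 0 (mod 11); the common zeros in that column are the intersection.
  x = 0: f ≡ 0 at y ∈ {0}; g ≡ 0 at y ∈ ∅; common: ∅.
  x = 1: f ≡ 0 at y ∈ {4}; g ≡ 0 at y ∈ {0, 5}; common: ∅.
  x = 2: f ≡ 0 at y ∈ {8}; g ≡ 0 at y ∈ {3, 7}; common: ∅.
  x = 3: f ≡ 0 at y ∈ {1}; g ≡ 0 at y ∈ ∅; common: ∅.
  x = 4: f ≡ 0 at y ∈ {5}; g ≡ 0 at y ∈ {1, 8}; common: ∅.
  x = 5: f ≡ 0 at y ∈ {9}; g ≡ 0 at y ∈ {4, 10}; common: ∅.
  x = 6: f ≡ 0 at y ∈ {2}; g ≡ 0 at y ∈ ∅; common: ∅.
  x = 7: f ≡ 0 at y ∈ {6}; g ≡ 0 at y ∈ ∅; common: ∅.
  x = 8: f ≡ 0 at y ∈ {10}; g ≡ 0 at y ∈ {9}; common: ∅.
  x = 9: f ≡ 0 at y ∈ {3}; g ≡ 0 at y ∈ {6}; common: ∅.
  x = 10: f ≡ 0 at y ∈ {7}; g ≡ 0 at y ∈ ∅; common: ∅.
Collecting: common zeros = ∅, so the count is 0.
Comparison with the Bézout bound: 0 ≤ 2 = deg(f)·deg(g), as expected for curves with no common component (the affine F_11-count falls short of the bound because intersections may lie at infinity, over extension fields, or carry multiplicity).


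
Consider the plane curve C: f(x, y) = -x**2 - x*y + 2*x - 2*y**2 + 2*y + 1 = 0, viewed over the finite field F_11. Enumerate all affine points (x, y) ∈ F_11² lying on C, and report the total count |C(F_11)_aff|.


Affine F_11-points: {(0, 3), (0, 9), (4, 1), (4, 9), (8, 1), (8, 7), (9, 6), (9, 7), (10, 3), (10, 4)}; count = 10.

For each of the 121 pairs (x, y) ∈ F_11², evaluate f(x, y) mod 11. Record the zeros.
  x = 0: [0↦1, 1↦1, 2↦8, 3↦0, 4↦10, 5↦5, 6↦7, 7↦5, 8↦10, 9↦0, 10↦8]  zeros at y ∈ {3, 9}
  x = 1: [0↦2, 1↦1, 2↦7, 3↦9, 4↦7, 5↦1, 6↦2, 7↦10, 8↦3, 9↦3, 10↦10]  zeros at y ∈ ∅
  x = 2: [0↦1, 1↦10, 2↦4, 3↦5, 4↦2, 5↦6, 6↦6, 7↦2, 8↦5, 9↦4, 10↦10]  zeros at y ∈ ∅
  x = 3: [0↦9, 1↦6, 2↦10, 3↦10, 4↦6, 5↦9, 6↦8, 7↦3, 8↦5, 9↦3, 10↦8]  zeros at y ∈ ∅
  x = 4: [0↦4, 1↦0, 2↦3, 3↦2, 4↦8, 5↦10, 6↦8, 7↦2, 8↦3, 9↦0, 10↦4]  zeros at y ∈ {1, 9}
  x = 5: [0↦8, 1↦3, 2↦5, 3↦3, 4↦8, 5↦9, 6↦6, 7↦10, 8↦10, 9↦6, 10↦9]  zeros at y ∈ ∅
  x = 6: [0↦10, 1↦4, 2↦5, 3↦2, 4↦6, 5↦6, 6↦2, 7↦5, 8↦4, 9↦10, 10↦1]  zeros at y ∈ ∅
  x = 7: [0↦10, 1↦3, 2↦3, 3↦10, 4↦2, 5↦1, 6↦7, 7↦9, 8↦7, 9↦1, 10↦2]  zeros at y ∈ ∅
  x = 8: [0↦8, 1↦0, 2↦10, 3↦5, 4↦7, 5↦5, 6↦10, 7↦0, 8↦8, 9↦1, 10↦1]  zeros at y ∈ {1, 7}
  x = 9: [0↦4, 1↦6, 2↦4, 3↦9, 4↦10, 5↦7, 6↦0, 7↦0, 8↦7, 9↦10, 10↦9]  zeros at y ∈ {6, 7}
  x = 10: [0↦9, 1↦10, 2↦7, 3↦0, 4↦0, 5↦7, 6↦10, 7↦9, 8↦4, 9↦6, 10↦4]  zeros at y ∈ {3, 4}
Collecting zeros: affine points = {(0, 3), (0, 9), (4, 1), (4, 9), (8, 1), (8, 7), (9, 6), (9, 7), (10, 3), (10, 4)}.
Total count |C(F_11)_aff| = 10.


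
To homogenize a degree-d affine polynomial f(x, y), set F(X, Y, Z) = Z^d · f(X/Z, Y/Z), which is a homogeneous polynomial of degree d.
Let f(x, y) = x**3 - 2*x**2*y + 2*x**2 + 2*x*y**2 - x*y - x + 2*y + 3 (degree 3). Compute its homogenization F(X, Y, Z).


F(X, Y, Z) = X**3 - 2*X**2*Y + 2*X**2*Z + 2*X*Y**2 - X*Y*Z - X*Z**2 + 2*Y*Z**2 + 3*Z**3

deg(f) = 3.
Substitute x = X/Z, y = Y/Z into f, then multiply by Z^3.
  monomial 1·x^3·y^0 ↦ 1·X^3·Y^0·Z^0.
  monomial -2·x^2·y^1 ↦ -2·X^2·Y^1·Z^0.
  monomial 2·x^2·y^0 ↦ 2·X^2·Y^0·Z^1.
  monomial 2·x^1·y^2 ↦ 2·X^1·Y^2·Z^0.
  monomial -1·x^1·y^1 ↦ -1·X^1·Y^1·Z^1.
  monomial -1·x^1·y^0 ↦ -1·X^1·Y^0·Z^2.
  monomial 2·x^0·y^1 ↦ 2·X^0·Y^1·Z^2.
  monomial 3·x^0·y^0 ↦ 3·X^0·Y^0·Z^3.
Collecting: F(X, Y, Z) = X**3 - 2*X**2*Y + 2*X**2*Z + 2*X*Y**2 - X*Y*Z - X*Z**2 + 2*Y*Z**2 + 3*Z**3.


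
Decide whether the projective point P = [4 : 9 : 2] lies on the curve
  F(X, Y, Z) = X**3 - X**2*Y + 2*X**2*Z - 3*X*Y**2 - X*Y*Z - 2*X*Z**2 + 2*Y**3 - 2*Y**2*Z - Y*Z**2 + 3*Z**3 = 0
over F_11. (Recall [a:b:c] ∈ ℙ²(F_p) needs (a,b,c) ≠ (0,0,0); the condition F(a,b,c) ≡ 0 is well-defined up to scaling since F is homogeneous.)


F(4,9,2) ≡ 8 (mod 11); P is NOT on the curve.

Evaluate F(4, 9, 2) term-by-term (mod 11).
  X**3 ↦ 1·64·1·1 = 64
  -X**2*Y ↦ -1·16·9·1 = -144
  2*X**2*Z ↦ 2·16·1·2 = 64
  -3*X*Y**2 ↦ -3·4·81·1 = -972
  -X*Y*Z ↦ -1·4·9·2 = -72
  -2*X*Z**2 ↦ -2·4·1·4 = -32
  2*Y**3 ↦ 2·1·729·1 = 1458
  -2*Y**2*Z ↦ -2·1·81·2 = -324
  -Y*Z**2 ↦ -1·1·9·4 = -36
  3*Z**3 ↦ 3·1·1·8 = 24
Sum: F(4, 9, 2) = (64) + (-144) + (64) + (-972) + (-72) + (-32) + (1458) + (-324) + (-36) + (24) = 30.
Reducing mod 11: 30 ≡ 8 (mod 11).
Since F(a, b, c) ≡ 8 ≠ 0 (mod 11), P does NOT lie on the curve.


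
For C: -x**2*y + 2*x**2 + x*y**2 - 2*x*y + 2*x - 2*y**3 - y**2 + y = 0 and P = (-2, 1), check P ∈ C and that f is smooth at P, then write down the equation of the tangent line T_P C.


Tangent line at P: -3*x - 11*y + 5 = 0.

Step 1: f(-2, 1) = 0, so P lies on C.
Step 2: partial derivatives
  f_x(x, y) = -2*x*y + 4*x + y**2 - 2*y + 2, f_y(x, y) = -x**2 + 2*x*y - 2*x - 6*y**2 - 2*y + 1.
  f_x(P) = -3, f_y(P) = -11 (gradient nonzero, so P is smooth).
Step 3: tangent line at P: -3·(x − -2) + -11·(y − 1) = 0.
Expanding: -3*x - 11*y + 5 = 0.


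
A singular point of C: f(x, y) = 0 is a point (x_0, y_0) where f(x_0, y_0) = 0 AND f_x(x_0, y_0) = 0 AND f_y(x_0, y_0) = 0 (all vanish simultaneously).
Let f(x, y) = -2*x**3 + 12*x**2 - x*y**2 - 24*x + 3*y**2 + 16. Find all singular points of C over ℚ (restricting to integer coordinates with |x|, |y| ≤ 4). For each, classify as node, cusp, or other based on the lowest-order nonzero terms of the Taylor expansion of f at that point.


Singular points: {(2, 0)}; classification: cusp.

Compute partial derivatives:
  f_x = -6*x**2 + 24*x - y**2 - 24.
  f_y = -2*x*y + 6*y.
Scan x_0 ∈ {−4, ..., 4}. For each x_0, f_y(x_0, y) is a polynomial in y; find its integer roots y ∈ {−4, ..., 4}, then test f_x and f at those candidates.
  x = -4: f_y(-4, y) = 14*y; vanishes at y ∈ {0}. (-4, 0): f_x = -216 ≠ 0.
  x = -3: f_y(-3, y) = 12*y; vanishes at y ∈ {0}. (-3, 0): f_x = -150 ≠ 0.
  x = -2: f_y(-2, y) = 10*y; vanishes at y ∈ {0}. (-2, 0): f_x = -96 ≠ 0.
  x = -1: f_y(-1, y) = 8*y; vanishes at y ∈ {0}. (-1, 0): f_x = -54 ≠ 0.
  x = 0: f_y(0, y) = 6*y; vanishes at y ∈ {0}. (0, 0): f_x = -24 ≠ 0.
  x = 1: f_y(1, y) = 4*y; vanishes at y ∈ {0}. (1, 0): f_x = -6 ≠ 0.
  x = 2: f_y(2, y) = 2*y; vanishes at y ∈ {0}. (2, 0): f_x = 0, f = 0 — SINGULAR.
  x = 3: f_y(3, y) = 0; vanishes at y ∈ {-4, -3, -2, -1, 0, 1, 2, 3, 4}. (3, -4): f_x = -22 ≠ 0; (3, -3): f_x = -15 ≠ 0; (3, -2): f_x = -10 ≠ 0; (3, -1): f_x = -7 ≠ 0; (3, 0): f_x = -6 ≠ 0; (3, 1): f_x = -7 ≠ 0; (3, 2): f_x = -10 ≠ 0; (3, 3): f_x = -15 ≠ 0; (3, 4): f_x = -22 ≠ 0.
  x = 4: f_y(4, y) = -2*y; vanishes at y ∈ {0}. (4, 0): f_x = -24 ≠ 0.
Only singular point on the grid: (2, 0).
Classify: substitute x = 2 + u, y = 0 + v and expand: f = -2*u**3 - u*v**2 + v**2.
No constant or linear terms (consistent with a singular point). Quadratic part: v**2. Cubic part: -2*u**3 - u*v**2.
The quadratic part v**2 is a perfect square, so there is a single (double) tangent line v = 0, i.e. y = 0. Restricting the cubic part to that line (v = 0) leaves -2*u**3 ≠ 0, so f is not divisible by v and the branch is v² ≈ 2*u**3 to lowest order — this is a cusp.
Classification: cusp.


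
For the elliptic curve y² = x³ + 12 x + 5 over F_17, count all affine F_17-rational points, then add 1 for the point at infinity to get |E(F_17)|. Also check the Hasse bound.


Affine points = {(1, 1), (1, 16), (3, 0), (4, 7), (4, 10), (6, 2), (6, 15), (8, 1), (8, 16), (9, 3), (9, 14), (16, 3), (16, 14)}; affine count = 13; |E(F_17)| = 14.

Discriminant check: Δ ∝ 4a³ + 27b² = 4·12³ + 27·5² = 4·1728 + 27·25 ≡ 5 (mod 17). Nonzero ⇒ E is nonsingular.
For each x ∈ F_17, compute rhs = x³ + 12·x + 5 mod 17, then count y ∈ F_17 with y² ≡ rhs.
  x = 0: rhs = 5, matching y values: none (0 points).
  x = 1: rhs = 1, matching y values: 1, 16 (2 points).
  x = 2: rhs = 3, matching y values: none (0 points).
  x = 3: rhs = 0, matching y values: 0 (1 points).
  x = 4: rhs = 15, matching y values: 7, 10 (2 points).
  x = 5: rhs = 3, matching y values: none (0 points).
  x = 6: rhs = 4, matching y values: 2, 15 (2 points).
  x = 7: rhs = 7, matching y values: none (0 points).
  x = 8: rhs = 1, matching y values: 1, 16 (2 points).
  x = 9: rhs = 9, matching y values: 3, 14 (2 points).
  x = 10: rhs = 3, matching y values: none (0 points).
  x = 11: rhs = 6, matching y values: none (0 points).
  x = 12: rhs = 7, matching y values: none (0 points).
  x = 13: rhs = 12, matching y values: none (0 points).
  x = 14: rhs = 10, matching y values: none (0 points).
  x = 15: rhs = 7, matching y values: none (0 points).
  x = 16: rhs = 9, matching y values: 3, 14 (2 points).
Total affine count: 13.
Full point count |E(F_17)| = 13 + 1 = 14.
Hasse bound: |14 − (17+1)| = |-4| = 4 ≤ 2√17 ≈ 8.2462 ✓.


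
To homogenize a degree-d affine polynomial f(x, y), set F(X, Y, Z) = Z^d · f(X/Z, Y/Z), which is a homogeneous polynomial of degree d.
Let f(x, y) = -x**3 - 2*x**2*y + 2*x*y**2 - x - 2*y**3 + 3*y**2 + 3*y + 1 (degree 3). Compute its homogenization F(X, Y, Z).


F(X, Y, Z) = -X**3 - 2*X**2*Y + 2*X*Y**2 - X*Z**2 - 2*Y**3 + 3*Y**2*Z + 3*Y*Z**2 + Z**3

deg(f) = 3.
Substitute x = X/Z, y = Y/Z into f, then multiply by Z^3.
  monomial -1·x^3·y^0 ↦ -1·X^3·Y^0·Z^0.
  monomial -2·x^2·y^1 ↦ -2·X^2·Y^1·Z^0.
  monomial 2·x^1·y^2 ↦ 2·X^1·Y^2·Z^0.
  monomial -1·x^1·y^0 ↦ -1·X^1·Y^0·Z^2.
  monomial -2·x^0·y^3 ↦ -2·X^0·Y^3·Z^0.
  monomial 3·x^0·y^2 ↦ 3·X^0·Y^2·Z^1.
  monomial 3·x^0·y^1 ↦ 3·X^0·Y^1·Z^2.
  monomial 1·x^0·y^0 ↦ 1·X^0·Y^0·Z^3.
Collecting: F(X, Y, Z) = -X**3 - 2*X**2*Y + 2*X*Y**2 - X*Z**2 - 2*Y**3 + 3*Y**2*Z + 3*Y*Z**2 + Z**3.


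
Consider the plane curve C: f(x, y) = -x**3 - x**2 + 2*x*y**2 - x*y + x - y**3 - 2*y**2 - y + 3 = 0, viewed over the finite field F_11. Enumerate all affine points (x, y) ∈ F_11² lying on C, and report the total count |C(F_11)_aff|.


Affine F_11-points: {(3, 3), (7, 4), (8, 1), (8, 5), (8, 8), (10, 2)}; count = 6.

For each of the 121 pairs (x, y) ∈ F_11², evaluate f(x, y) mod 11. Record the zeros.
  x = 0: [0↦3, 1↦10, 2↦7, 3↦10, 4↦2, 5↦10, 6↦6, 7↦6, 8↦4, 9↦5, 10↦3]  zeros at y ∈ ∅
  x = 1: [0↦2, 1↦10, 2↦1, 3↦2, 4↦7, 5↦10, 6↦5, 7↦8, 8↦2, 9↦3, 10↦5]  zeros at y ∈ ∅
  x = 2: [0↦4, 1↦2, 2↦9, 3↦8, 4↦4, 5↦2, 6↦7, 7↦2, 8↦3, 9↦4, 10↦10]  zeros at y ∈ ∅
  x = 3: [0↦3, 1↦2, 2↦3, 3↦0, 4↦9, 5↦2, 6↦6, 7↦4, 8↦1, 9↦2, 10↦1]  zeros at y ∈ {3}
  x = 4: [0↦4, 1↦4, 2↦10, 3↦5, 4↦5, 5↦4, 6↦7, 7↦8, 8↦1, 9↦2, 10↦5]  zeros at y ∈ ∅
  x = 5: [0↦1, 1↦2, 2↦2, 3↦6, 4↦8, 5↦2, 6↦4, 7↦8, 8↦8, 9↦9, 10↦5]  zeros at y ∈ ∅
  x = 6: [0↦10, 1↦1, 2↦6, 3↦8, 4↦1, 5↦1, 6↦2, 7↦9, 8↦5, 9↦6, 10↦6]  zeros at y ∈ ∅
  x = 7: [0↦3, 1↦6, 2↦5, 3↦5, 4↦0, 5↦6, 6↦6, 7↦5, 8↦8, 9↦9, 10↦2]  zeros at y ∈ {4}
  x = 8: [0↦7, 1↦0, 2↦4, 3↦2, 4↦10, 5↦0, 6↦10, 7↦1, 8↦0, 9↦1, 10↦9]  zeros at y ∈ {1, 5, 8}
  x = 9: [0↦5, 1↦10, 2↦8, 3↦4, 4↦3, 5↦10, 6↦8, 7↦2, 8↦8, 9↦9, 10↦10]  zeros at y ∈ ∅
  x = 10: [0↦2, 1↦8, 2↦0, 3↦5, 4↦6, 5↦8, 6↦5, 7↦2, 8↦4, 9↦5, 10↦10]  zeros at y ∈ {2}
Collecting zeros: affine points = {(3, 3), (7, 4), (8, 1), (8, 5), (8, 8), (10, 2)}.
Total count |C(F_11)_aff| = 6.


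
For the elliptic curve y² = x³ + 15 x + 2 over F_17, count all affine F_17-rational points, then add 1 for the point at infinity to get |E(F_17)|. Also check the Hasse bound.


Affine points = {(0, 6), (0, 11), (1, 1), (1, 16), (5, 7), (5, 10), (6, 6), (6, 11), (7, 5), (7, 12), (9, 4), (9, 13), (10, 8), (10, 9), (11, 6), (11, 11), (14, 7), (14, 10), (15, 7), (15, 10)}; affine count = 20; |E(F_17)| = 21.

Discriminant check: Δ ∝ 4a³ + 27b² = 4·15³ + 27·2² = 4·3375 + 27·4 ≡ 8 (mod 17). Nonzero ⇒ E is nonsingular.
For each x ∈ F_17, compute rhs = x³ + 15·x + 2 mod 17, then count y ∈ F_17 with y² ≡ rhs.
  x = 0: rhs = 2, matching y values: 6, 11 (2 points).
  x = 1: rhs = 1, matching y values: 1, 16 (2 points).
  x = 2: rhs = 6, matching y values: none (0 points).
  x = 3: rhs = 6, matching y values: none (0 points).
  x = 4: rhs = 7, matching y values: none (0 points).
  x = 5: rhs = 15, matching y values: 7, 10 (2 points).
  x = 6: rhs = 2, matching y values: 6, 11 (2 points).
  x = 7: rhs = 8, matching y values: 5, 12 (2 points).
  x = 8: rhs = 5, matching y values: none (0 points).
  x = 9: rhs = 16, matching y values: 4, 13 (2 points).
  x = 10: rhs = 13, matching y values: 8, 9 (2 points).
  x = 11: rhs = 2, matching y values: 6, 11 (2 points).
  x = 12: rhs = 6, matching y values: none (0 points).
  x = 13: rhs = 14, matching y values: none (0 points).
  x = 14: rhs = 15, matching y values: 7, 10 (2 points).
  x = 15: rhs = 15, matching y values: 7, 10 (2 points).
  x = 16: rhs = 3, matching y values: none (0 points).
Total affine count: 20.
Full point count |E(F_17)| = 20 + 1 = 21.
Hasse bound: |21 − (17+1)| = |3| = 3 ≤ 2√17 ≈ 8.2462 ✓.


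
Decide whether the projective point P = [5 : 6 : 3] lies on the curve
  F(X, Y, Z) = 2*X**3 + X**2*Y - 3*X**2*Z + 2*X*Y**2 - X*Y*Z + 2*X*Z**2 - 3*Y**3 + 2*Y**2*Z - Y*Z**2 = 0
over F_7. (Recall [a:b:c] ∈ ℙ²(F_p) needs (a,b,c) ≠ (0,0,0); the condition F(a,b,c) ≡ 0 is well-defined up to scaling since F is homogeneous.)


F(5,6,3) ≡ 0 (mod 7); P is on the curve.

Evaluate F(5, 6, 3) term-by-term (mod 7).
  2*X**3 ↦ 2·125·1·1 = 250
  X**2*Y ↦ 1·25·6·1 = 150
  -3*X**2*Z ↦ -3·25·1·3 = -225
  2*X*Y**2 ↦ 2·5·36·1 = 360
  -X*Y*Z ↦ -1·5·6·3 = -90
  2*X*Z**2 ↦ 2·5·1·9 = 90
  -3*Y**3 ↦ -3·1·216·1 = -648
  2*Y**2*Z ↦ 2·1·36·3 = 216
  -Y*Z**2 ↦ -1·1·6·9 = -54
Sum: F(5, 6, 3) = (250) + (150) + (-225) + (360) + (-90) + (90) + (-648) + (216) + (-54) = 49.
Reducing mod 7: 49 ≡ 0 (mod 7).
Since F(a, b, c) ≡ 0 (mod 7), P lies on the curve.
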